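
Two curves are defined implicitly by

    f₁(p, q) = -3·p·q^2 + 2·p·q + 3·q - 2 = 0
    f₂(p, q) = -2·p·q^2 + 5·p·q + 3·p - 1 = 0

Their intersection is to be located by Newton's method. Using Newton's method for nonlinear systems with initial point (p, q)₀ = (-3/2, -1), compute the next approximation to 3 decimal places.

At (-3/2, -1): F = (2.500, 5.000).
Jacobian J = [[-3·q^2 + 2·q, -6·p·q + 2·p + 3], [-2·q^2 + 5·q + 3, -4·p·q + 5·p]].
At the point, J = [[-5.000, -9.000], [-4.000, -13.500]] (det J = 31.500).
Solving J·Δ = −F gives Δ = (-0.357, 0.476).
Then the next iterate is (p, q)₁ = (-1.857, -0.524).

(-1.857, -0.524)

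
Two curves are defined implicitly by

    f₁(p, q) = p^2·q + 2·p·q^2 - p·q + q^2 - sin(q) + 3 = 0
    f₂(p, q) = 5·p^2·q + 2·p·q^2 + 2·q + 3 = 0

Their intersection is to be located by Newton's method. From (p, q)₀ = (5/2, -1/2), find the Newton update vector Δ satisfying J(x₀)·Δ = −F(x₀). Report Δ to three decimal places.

At (5/2, -1/2): F = (3.10443, -12.375).
Jacobian J = [[2·p·q + 2·q^2 - q, p^2 + 4·p·q - p + 2·q - cos(q)], [10·p·q + 2·q^2, 5·p^2 + 4·p·q + 2]].
At the point, J = [[-1.500, -3.12758], [-12.000, 28.250]] (det J = -79.90599).
Solving J·Δ = −F gives Δ = (0.613, 0.699).

(0.613, 0.699)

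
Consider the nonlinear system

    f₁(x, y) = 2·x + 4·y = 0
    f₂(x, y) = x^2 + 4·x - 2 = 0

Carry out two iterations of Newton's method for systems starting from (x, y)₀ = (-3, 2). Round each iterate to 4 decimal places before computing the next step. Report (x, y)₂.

(-4.6071, 2.3036)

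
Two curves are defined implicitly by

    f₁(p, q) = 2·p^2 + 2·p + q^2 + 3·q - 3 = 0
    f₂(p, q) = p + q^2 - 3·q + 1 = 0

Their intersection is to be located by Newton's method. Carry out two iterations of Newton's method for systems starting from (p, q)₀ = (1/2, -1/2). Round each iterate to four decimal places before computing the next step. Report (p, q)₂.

(0.4250, 0.5708)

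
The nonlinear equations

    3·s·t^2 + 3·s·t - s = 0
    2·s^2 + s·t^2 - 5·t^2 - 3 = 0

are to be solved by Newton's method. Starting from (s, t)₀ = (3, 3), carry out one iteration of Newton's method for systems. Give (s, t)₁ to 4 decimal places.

(2.3855, 1.6747)

At (3, 3): F = (105.0000, -3.0000).
Jacobian J = [[3·t^2 + 3·t - 1, 6·s·t + 3·s], [4·s + t^2, 2·s·t - 10·t]].
At the point, J = [[35.0000, 63.0000], [21.0000, -12.0000]] (det J = -1743.0000).
Solving J·Δ = −F gives Δ = (-0.6145, -1.3253).
Then the next iterate is (s, t)₁ = (2.3855, 1.6747).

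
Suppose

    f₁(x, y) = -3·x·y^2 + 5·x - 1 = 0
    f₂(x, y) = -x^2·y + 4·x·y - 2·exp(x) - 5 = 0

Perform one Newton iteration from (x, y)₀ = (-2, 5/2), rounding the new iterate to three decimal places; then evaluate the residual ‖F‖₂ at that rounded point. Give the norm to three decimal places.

At (-2, 5/2): F = (26.500, -35.27067).
Jacobian J = [[-3·y^2 + 5, -6·x·y], [-2·x·y + 4·y - 2·exp(x), -x^2 + 4·x]].
At the point, J = [[-13.750, 30.000], [19.72933, -12.000]] (det J = -426.87988).
Solving J·Δ = −F gives Δ = (1.734, -0.089).
Then the next iterate is (x, y)₁ = (-0.266, 2.411).
Re-evaluating at (-0.266, 2.411): F = (2.30871, -9.26877), so ‖F‖₂ = 9.552.

9.552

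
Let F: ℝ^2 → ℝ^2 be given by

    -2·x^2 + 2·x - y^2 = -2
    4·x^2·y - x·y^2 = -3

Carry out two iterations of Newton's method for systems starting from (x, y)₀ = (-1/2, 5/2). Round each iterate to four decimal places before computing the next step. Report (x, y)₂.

At (-1/2, 5/2): F = (-5.7500, 8.6250).
Jacobian J = [[-4·x + 2, -2·y], [8·x·y - y^2, 4·x^2 - 2·x·y]].
At the point, J = [[4.0000, -5.0000], [-16.2500, 3.5000]] (det J = -67.2500).
Solving J·Δ = −F gives Δ = (0.3420, -0.8764).
Then the next iterate is (x, y)₁ = (-0.1580, 1.6236).
Round to (-0.1580, 1.6236) and repeat: F = (-1.002005, 3.578626), J = [[2.6320, -3.2472], [-4.688307, 0.612914]].
Δ = (0.8087, 0.3469), so (x, y)₂ = (0.6507, 1.9705).

(0.6507, 1.9705)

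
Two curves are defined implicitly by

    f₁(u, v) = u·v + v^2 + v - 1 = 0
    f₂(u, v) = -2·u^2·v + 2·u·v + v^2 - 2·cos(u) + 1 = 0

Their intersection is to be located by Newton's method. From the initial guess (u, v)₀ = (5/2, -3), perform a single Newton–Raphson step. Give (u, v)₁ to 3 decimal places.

(1.350, -2.620)

At (5/2, -3): F = (-2.500, 34.10229).
Jacobian J = [[v, u + 2·v + 1], [-4·u·v + 2·v + 2·sin(u), -2·u^2 + 2·u + 2·v]].
At the point, J = [[-3.000, -2.500], [25.19694, -13.500]] (det J = 103.49236).
Solving J·Δ = −F gives Δ = (-1.150, 0.380).
Then the next iterate is (u, v)₁ = (1.350, -2.620).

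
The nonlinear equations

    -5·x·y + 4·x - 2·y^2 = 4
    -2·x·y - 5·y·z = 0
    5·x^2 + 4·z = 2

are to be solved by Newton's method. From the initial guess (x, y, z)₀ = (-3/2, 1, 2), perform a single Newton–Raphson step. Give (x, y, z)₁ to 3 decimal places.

(-1.255, 2.356, -1.396)

At (-3/2, 1, 2): F = (-4.500, -7.000, 17.250).
Jacobian J = [[-5·y + 4, -5·x - 4·y, 0], [-2·y, -2·x - 5·z, -5·y], [10·x, 0, 4]].
At the point, J = [[-1.000, 3.500, 0.000], [-2.000, -7.000, -5.000], [-15.000, 0.000, 4.000]] (det J = 318.500).
Solving J·Δ = −F gives Δ = (0.245, 1.356, -3.396).
Then the next iterate is (x, y, z)₁ = (-1.255, 2.356, -1.396).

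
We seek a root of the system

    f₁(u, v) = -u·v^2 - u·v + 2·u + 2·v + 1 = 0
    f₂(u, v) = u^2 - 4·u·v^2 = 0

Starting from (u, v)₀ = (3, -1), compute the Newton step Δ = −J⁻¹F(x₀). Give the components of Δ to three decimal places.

At (3, -1): F = (5.000, -3.000).
Jacobian J = [[-v^2 - v + 2, -2·u·v - u + 2], [2·u - 4·v^2, -8·u·v]].
At the point, J = [[2.000, 5.000], [2.000, 24.000]] (det J = 38.000).
Solving J·Δ = −F gives Δ = (-3.553, 0.421).

(-3.553, 0.421)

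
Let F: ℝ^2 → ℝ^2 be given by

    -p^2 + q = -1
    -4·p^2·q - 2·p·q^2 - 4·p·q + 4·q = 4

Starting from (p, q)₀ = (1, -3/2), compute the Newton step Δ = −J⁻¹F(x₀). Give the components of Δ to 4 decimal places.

(-0.0286, 1.4429)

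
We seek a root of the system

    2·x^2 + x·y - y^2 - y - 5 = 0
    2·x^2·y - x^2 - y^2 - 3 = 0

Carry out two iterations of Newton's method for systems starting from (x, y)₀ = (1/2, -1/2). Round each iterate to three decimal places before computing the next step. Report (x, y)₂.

(1.679, 2.163)

At (1/2, -1/2): F = (-4.500, -3.750).
Jacobian J = [[4·x + y, x - 2·y - 1], [4·x·y - 2·x, 2·x^2 - 2·y]].
At the point, J = [[1.500, 0.500], [-2.000, 1.500]] (det J = 3.250).
Solving J·Δ = −F gives Δ = (1.500, 4.500).
Then the next iterate is (x, y)₁ = (2.000, 4.000).
Round to (2.000, 4.000) and repeat: F = (-9.000, 9.000), J = [[12.000, -7.000], [28.000, 0.000]].
Δ = (-0.321, -1.837), so (x, y)₂ = (1.679, 2.163).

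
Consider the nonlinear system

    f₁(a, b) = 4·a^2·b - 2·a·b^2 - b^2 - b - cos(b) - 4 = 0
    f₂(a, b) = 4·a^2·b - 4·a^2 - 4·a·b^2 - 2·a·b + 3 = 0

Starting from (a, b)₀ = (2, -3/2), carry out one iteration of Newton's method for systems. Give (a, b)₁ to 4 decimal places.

(1.8066, -0.3860)

At (2, -3/2): F = (-37.820737, -49.0000).
Jacobian J = [[8·a·b - 2·b^2, 4·a^2 - 4·a·b - 2·b + sin(b) - 1], [8·a·b - 8·a - 4·b^2 - 2·b, 4·a^2 - 8·a·b - 2·a]].
At the point, J = [[-28.5000, 29.002505], [-46.0000, 36.0000]] (det J = 308.115231).
Solving J·Δ = −F gives Δ = (-0.1934, 1.1140).
Then the next iterate is (a, b)₁ = (1.8066, -0.3860).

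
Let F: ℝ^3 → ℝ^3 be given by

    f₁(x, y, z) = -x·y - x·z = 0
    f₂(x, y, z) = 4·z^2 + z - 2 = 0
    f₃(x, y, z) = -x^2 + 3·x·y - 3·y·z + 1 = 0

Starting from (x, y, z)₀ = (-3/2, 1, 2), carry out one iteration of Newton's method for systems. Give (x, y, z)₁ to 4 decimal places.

At (-3/2, 1, 2): F = (4.5000, 16.0000, -11.7500).
Jacobian J = [[-y - z, -x, -x], [0, 0, 8·z + 1], [-2·x + 3·y, 3·x - 3·z, -3·y]].
At the point, J = [[-3.0000, 1.5000, 1.5000], [0.0000, 0.0000, 17.0000], [6.0000, -10.5000, -3.0000]] (det J = -382.5000).
Solving J·Δ = −F gives Δ = (0.8461, -0.3667, -0.9412).
Then the next iterate is (x, y, z)₁ = (-0.6539, 0.6333, 1.0588).

(-0.6539, 0.6333, 1.0588)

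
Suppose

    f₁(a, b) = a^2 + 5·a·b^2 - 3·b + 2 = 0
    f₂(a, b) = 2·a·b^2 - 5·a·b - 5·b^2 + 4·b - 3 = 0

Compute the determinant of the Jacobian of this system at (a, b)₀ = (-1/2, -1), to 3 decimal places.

60.000

J = [[2·a + 5·b^2, 10·a·b - 3], [2·b^2 - 5·b, 4·a·b - 5·a - 10·b + 4]].
At the point, J = [[4.000, 2.000], [7.000, 18.500]].
det J = 60.000.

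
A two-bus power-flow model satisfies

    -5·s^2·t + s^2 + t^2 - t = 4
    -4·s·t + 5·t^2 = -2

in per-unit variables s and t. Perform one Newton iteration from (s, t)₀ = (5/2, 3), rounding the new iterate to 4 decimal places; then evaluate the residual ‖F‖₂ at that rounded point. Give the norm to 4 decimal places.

26.6177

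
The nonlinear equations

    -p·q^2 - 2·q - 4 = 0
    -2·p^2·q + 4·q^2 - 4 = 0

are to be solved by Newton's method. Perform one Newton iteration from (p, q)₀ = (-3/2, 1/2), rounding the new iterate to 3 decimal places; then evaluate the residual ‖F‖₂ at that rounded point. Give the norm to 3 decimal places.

358.573

At (-3/2, 1/2): F = (-4.625, -5.250).
Jacobian J = [[-q^2, -2·p·q - 2], [-4·p·q, -2·p^2 + 8·q]].
At the point, J = [[-0.250, -0.500], [3.000, -0.500]] (det J = 1.625).
Solving J·Δ = −F gives Δ = (0.192, -9.346).
Then the next iterate is (p, q)₁ = (-1.308, -8.846).
Re-evaluating at (-1.308, -8.846): F = (116.04524, 339.27547), so ‖F‖₂ = 358.573.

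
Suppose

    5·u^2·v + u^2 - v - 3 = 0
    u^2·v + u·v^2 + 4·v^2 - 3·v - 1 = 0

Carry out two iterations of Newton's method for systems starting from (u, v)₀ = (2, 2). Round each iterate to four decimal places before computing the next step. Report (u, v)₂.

At (2, 2): F = (39.0000, 25.0000).
Jacobian J = [[10·u·v + 2·u, 5·u^2 - 1], [2·u·v + v^2, u^2 + 2·u·v + 8·v - 3]].
At the point, J = [[44.0000, 19.0000], [12.0000, 25.0000]] (det J = 872.0000).
Solving J·Δ = −F gives Δ = (-0.5734, -0.7248).
Then the next iterate is (u, v)₁ = (1.4266, 1.2752).
Round to (1.4266, 1.2752) and repeat: F = (10.736343, 6.594056), J = [[21.045203, 9.175938], [5.264536, 12.875188]].
Δ = (-0.3491, -0.3694), so (u, v)₂ = (1.0775, 0.9058).

(1.0775, 0.9058)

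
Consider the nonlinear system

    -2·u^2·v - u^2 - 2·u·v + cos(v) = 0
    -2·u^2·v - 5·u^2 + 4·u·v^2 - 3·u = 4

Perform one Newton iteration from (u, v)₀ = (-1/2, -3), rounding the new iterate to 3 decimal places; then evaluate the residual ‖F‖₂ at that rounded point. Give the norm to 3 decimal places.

295.531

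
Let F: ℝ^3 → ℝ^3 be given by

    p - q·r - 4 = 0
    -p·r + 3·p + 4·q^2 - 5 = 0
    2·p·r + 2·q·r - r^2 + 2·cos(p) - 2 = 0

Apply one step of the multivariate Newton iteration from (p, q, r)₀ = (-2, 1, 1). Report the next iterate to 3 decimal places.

(7.845, -2.397, 7.242)

At (-2, 1, 1): F = (-7.000, -5.000, -5.83229).
Jacobian J = [[1, -r, -q], [-r + 3, 8·q, -p], [2·r - 2·sin(p), 2·r, 2·p + 2·q - 2·r]].
At the point, J = [[1.000, -1.000, -1.000], [2.000, 8.000, 2.000], [3.81859, 2.000, -4.000]] (det J = -25.08843).
Solving J·Δ = −F gives Δ = (9.845, -3.397, 6.242).
Then the next iterate is (p, q, r)₁ = (7.845, -2.397, 7.242).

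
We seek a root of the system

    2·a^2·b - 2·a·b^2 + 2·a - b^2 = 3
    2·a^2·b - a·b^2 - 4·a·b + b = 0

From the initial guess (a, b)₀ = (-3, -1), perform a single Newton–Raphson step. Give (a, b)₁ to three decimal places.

(-1.189, -0.967)

At (-3, -1): F = (-22.000, -28.000).
Jacobian J = [[4·a·b - 2·b^2 + 2, 2·a^2 - 4·a·b - 2·b], [4·a·b - b^2 - 4·b, 2·a^2 - 2·a·b - 4·a + 1]].
At the point, J = [[12.000, 8.000], [15.000, 25.000]] (det J = 180.000).
Solving J·Δ = −F gives Δ = (1.811, 0.033).
Then the next iterate is (a, b)₁ = (-1.189, -0.967).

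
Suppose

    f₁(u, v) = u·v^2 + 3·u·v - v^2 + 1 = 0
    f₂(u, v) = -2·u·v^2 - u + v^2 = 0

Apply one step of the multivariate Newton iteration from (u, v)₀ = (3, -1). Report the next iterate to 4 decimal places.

At (3, -1): F = (-6.0000, -8.0000).
Jacobian J = [[v^2 + 3·v, 2·u·v + 3·u - 2·v], [-2·v^2 - 1, -4·u·v + 2·v]].
At the point, J = [[-2.0000, 5.0000], [-3.0000, 10.0000]] (det J = -5.0000).
Solving J·Δ = −F gives Δ = (-4.0000, -0.4000).
Then the next iterate is (u, v)₁ = (-1.0000, -1.4000).

(-1.0000, -1.4000)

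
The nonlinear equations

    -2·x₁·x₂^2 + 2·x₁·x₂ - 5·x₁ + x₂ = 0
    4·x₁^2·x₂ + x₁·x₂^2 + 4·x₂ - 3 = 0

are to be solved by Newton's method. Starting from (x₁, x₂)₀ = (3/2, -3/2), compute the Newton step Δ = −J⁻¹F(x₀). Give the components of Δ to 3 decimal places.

(-0.777, 0.811)

At (3/2, -3/2): F = (-20.250, -19.125).
Jacobian J = [[-2·x₂^2 + 2·x₂ - 5, -4·x₁·x₂ + 2·x₁ + 1], [8·x₁·x₂ + x₂^2, 4·x₁^2 + 2·x₁·x₂ + 4]].
At the point, J = [[-12.500, 13.000], [-15.750, 8.500]] (det J = 98.500).
Solving J·Δ = −F gives Δ = (-0.777, 0.811).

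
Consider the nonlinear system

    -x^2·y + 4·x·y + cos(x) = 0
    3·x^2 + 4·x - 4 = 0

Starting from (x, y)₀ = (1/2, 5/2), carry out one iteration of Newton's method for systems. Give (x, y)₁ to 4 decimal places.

(0.6786, -1.2179)

At (1/2, 5/2): F = (5.252583, -1.2500).
Jacobian J = [[-2·x·y + 4·y - sin(x), -x^2 + 4·x], [6·x + 4, 0]].
At the point, J = [[7.020574, 1.7500], [7.0000, 0.0000]] (det J = -12.2500).
Solving J·Δ = −F gives Δ = (0.1786, -3.7179).
Then the next iterate is (x, y)₁ = (0.6786, -1.2179).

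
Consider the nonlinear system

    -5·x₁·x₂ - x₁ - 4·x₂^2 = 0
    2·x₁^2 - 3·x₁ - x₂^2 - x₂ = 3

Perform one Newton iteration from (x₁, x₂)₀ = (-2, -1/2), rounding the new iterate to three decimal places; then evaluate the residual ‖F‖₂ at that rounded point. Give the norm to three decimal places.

2.300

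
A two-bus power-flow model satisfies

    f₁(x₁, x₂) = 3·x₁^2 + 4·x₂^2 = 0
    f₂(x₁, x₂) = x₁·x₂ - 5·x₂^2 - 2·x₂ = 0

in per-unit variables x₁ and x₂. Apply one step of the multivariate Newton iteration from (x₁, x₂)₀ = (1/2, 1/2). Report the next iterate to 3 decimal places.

(0.343, 0.180)

At (1/2, 1/2): F = (1.750, -2.000).
Jacobian J = [[6·x₁, 8·x₂], [x₂, x₁ - 10·x₂ - 2]].
At the point, J = [[3.000, 4.000], [0.500, -6.500]] (det J = -21.500).
Solving J·Δ = −F gives Δ = (-0.157, -0.320).
Then the next iterate is (x₁, x₂)₁ = (0.343, 0.180).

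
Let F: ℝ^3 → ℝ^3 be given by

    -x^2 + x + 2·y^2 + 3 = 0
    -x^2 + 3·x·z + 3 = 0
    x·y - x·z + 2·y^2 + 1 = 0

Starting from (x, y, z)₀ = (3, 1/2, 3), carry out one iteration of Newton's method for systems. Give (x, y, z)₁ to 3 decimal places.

At (3, 1/2, 3): F = (-2.500, 21.000, -6.000).
Jacobian J = [[-2·x + 1, 4·y, 0], [-2·x + 3·z, 0, 3·x], [y - z, x + 4·y, -x]].
At the point, J = [[-5.000, 2.000, 0.000], [3.000, 0.000, 9.000], [-2.500, 5.000, -3.000]] (det J = 198.000).
Solving J·Δ = −F gives Δ = (-0.659, -0.398, -2.114).
Then the next iterate is (x, y, z)₁ = (2.341, 0.102, 0.886).

(2.341, 0.102, 0.886)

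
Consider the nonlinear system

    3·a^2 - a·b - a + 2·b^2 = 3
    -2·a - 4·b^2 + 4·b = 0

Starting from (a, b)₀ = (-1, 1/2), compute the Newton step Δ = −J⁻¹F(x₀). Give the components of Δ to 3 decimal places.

(1.500, 3.083)

At (-1, 1/2): F = (2.000, 3.000).
Jacobian J = [[6·a - b - 1, -a + 4·b], [-2, -8·b + 4]].
At the point, J = [[-7.500, 3.000], [-2.000, 0.000]] (det J = 6.000).
Solving J·Δ = −F gives Δ = (1.500, 3.083).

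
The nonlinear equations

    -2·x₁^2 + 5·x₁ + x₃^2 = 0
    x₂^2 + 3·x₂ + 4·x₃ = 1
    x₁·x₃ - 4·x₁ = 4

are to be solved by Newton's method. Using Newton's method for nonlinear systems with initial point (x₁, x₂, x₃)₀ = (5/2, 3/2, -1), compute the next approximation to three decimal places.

(1.144, -1.384, 2.889)

At (5/2, 3/2, -1): F = (1.000, 1.750, -16.500).
Jacobian J = [[-4·x₁ + 5, 0, 2·x₃], [0, 2·x₂ + 3, 4], [x₃ - 4, 0, x₁]].
At the point, J = [[-5.000, 0.000, -2.000], [0.000, 6.000, 4.000], [-5.000, 0.000, 2.500]] (det J = -135.000).
Solving J·Δ = −F gives Δ = (-1.356, -2.884, 3.889).
Then the next iterate is (x₁, x₂, x₃)₁ = (1.144, -1.384, 2.889).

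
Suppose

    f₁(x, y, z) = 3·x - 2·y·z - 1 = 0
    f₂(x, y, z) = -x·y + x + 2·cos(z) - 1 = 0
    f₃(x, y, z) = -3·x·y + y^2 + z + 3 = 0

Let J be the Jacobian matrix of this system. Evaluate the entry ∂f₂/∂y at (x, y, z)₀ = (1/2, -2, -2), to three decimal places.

-0.500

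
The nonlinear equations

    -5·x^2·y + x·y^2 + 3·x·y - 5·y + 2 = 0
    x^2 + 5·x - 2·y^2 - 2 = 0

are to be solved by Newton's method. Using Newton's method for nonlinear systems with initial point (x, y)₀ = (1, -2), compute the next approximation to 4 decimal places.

(0.4751, -1.0407)

At (1, -2): F = (20.0000, -4.0000).
Jacobian J = [[-10·x·y + y^2 + 3·y, -5·x^2 + 2·x·y + 3·x - 5], [2·x + 5, -4·y]].
At the point, J = [[18.0000, -11.0000], [7.0000, 8.0000]] (det J = 221.0000).
Solving J·Δ = −F gives Δ = (-0.5249, 0.9593).
Then the next iterate is (x, y)₁ = (0.4751, -1.0407).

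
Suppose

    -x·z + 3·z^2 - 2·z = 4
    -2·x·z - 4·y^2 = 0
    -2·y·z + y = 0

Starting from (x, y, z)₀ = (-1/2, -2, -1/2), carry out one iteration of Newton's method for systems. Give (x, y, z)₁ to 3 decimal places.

(12.886, -1.864, 0.432)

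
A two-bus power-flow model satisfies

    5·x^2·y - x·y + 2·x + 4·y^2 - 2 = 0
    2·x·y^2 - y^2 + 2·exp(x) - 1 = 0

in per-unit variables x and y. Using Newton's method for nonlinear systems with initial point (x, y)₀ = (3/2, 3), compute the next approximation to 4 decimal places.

At (3/2, 3): F = (66.2500, 25.963378).
Jacobian J = [[10·x·y - y + 2, 5·x^2 - x + 8·y], [2·y^2 + 2·exp(x), 4·x·y - 2·y]].
At the point, J = [[44.0000, 33.7500], [26.963378, 12.0000]] (det J = -382.014012).
Solving J·Δ = −F gives Δ = (-0.2127, -1.6856).
Then the next iterate is (x, y)₁ = (1.2873, 1.3144).

(1.2873, 1.3144)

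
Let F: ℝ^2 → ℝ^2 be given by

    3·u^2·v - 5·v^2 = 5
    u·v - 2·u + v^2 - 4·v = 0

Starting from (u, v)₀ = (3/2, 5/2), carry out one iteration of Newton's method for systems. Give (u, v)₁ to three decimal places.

At (3/2, 5/2): F = (-19.375, -3.000).
Jacobian J = [[6·u·v, 3·u^2 - 10·v], [v - 2, u + 2·v - 4]].
At the point, J = [[22.500, -18.250], [0.500, 2.500]] (det J = 65.375).
Solving J·Δ = −F gives Δ = (1.578, 0.884).
Then the next iterate is (u, v)₁ = (3.078, 3.384).

(3.078, 3.384)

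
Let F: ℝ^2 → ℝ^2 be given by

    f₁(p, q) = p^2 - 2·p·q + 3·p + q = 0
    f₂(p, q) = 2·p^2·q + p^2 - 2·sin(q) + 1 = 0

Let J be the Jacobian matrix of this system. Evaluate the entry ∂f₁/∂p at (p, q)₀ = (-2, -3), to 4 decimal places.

5.0000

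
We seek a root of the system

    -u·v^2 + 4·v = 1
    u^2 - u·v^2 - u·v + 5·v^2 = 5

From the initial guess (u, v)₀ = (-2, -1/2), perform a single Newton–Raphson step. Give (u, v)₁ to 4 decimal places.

(-3.4857, 0.5643)

At (-2, -1/2): F = (-2.5000, -0.2500).
Jacobian J = [[-v^2, -2·u·v + 4], [2·u - v^2 - v, -2·u·v - u + 10·v]].
At the point, J = [[-0.2500, 2.0000], [-3.7500, -5.0000]] (det J = 8.7500).
Solving J·Δ = −F gives Δ = (-1.4857, 1.0643).
Then the next iterate is (u, v)₁ = (-3.4857, 0.5643).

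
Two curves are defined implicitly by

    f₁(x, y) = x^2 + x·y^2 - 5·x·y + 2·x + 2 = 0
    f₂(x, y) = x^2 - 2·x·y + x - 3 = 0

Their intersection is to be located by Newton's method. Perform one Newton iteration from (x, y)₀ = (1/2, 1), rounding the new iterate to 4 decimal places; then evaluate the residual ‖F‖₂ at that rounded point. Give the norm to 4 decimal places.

At (1/2, 1): F = (1.2500, -3.2500).
Jacobian J = [[2·x + y^2 - 5·y + 2, 2·x·y - 5·x], [2·x - 2·y + 1, -2·x]].
At the point, J = [[-1.0000, -1.5000], [0.0000, -1.0000]] (det J = 1.0000).
Solving J·Δ = −F gives Δ = (6.1250, -3.2500).
Then the next iterate is (x, y)₁ = (6.6250, -2.2500).
Re-evaluating at (6.6250, -2.2500): F = (167.210938, 77.328125), so ‖F‖₂ = 184.2258.

184.2258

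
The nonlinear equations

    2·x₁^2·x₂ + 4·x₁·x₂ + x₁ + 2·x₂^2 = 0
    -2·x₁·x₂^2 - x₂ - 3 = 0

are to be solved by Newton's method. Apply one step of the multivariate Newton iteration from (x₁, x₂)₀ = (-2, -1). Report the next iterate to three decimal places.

At (-2, -1): F = (0.000, 2.000).
Jacobian J = [[4·x₁·x₂ + 4·x₂ + 1, 2·x₁^2 + 4·x₁ + 4·x₂], [-2·x₂^2, -4·x₁·x₂ - 1]].
At the point, J = [[5.000, -4.000], [-2.000, -9.000]] (det J = -53.000).
Solving J·Δ = −F gives Δ = (0.151, 0.189).
Then the next iterate is (x₁, x₂)₁ = (-1.849, -0.811).

(-1.849, -0.811)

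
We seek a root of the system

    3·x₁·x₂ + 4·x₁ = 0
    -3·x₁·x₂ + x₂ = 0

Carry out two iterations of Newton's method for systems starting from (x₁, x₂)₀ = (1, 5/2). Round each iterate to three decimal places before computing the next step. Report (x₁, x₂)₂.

At (1, 5/2): F = (11.500, -5.000).
Jacobian J = [[3·x₂ + 4, 3·x₁], [-3·x₂, -3·x₁ + 1]].
At the point, J = [[11.500, 3.000], [-7.500, -2.000]] (det J = -0.500).
Solving J·Δ = −F gives Δ = (-16.000, 57.500).
Then the next iterate is (x₁, x₂)₁ = (-15.000, 60.000).
Round to (-15.000, 60.000) and repeat: F = (-2760.000, 2760.000), J = [[184.000, -45.000], [-180.000, 46.000]].
Δ = (7.582, -30.330), so (x₁, x₂)₂ = (-7.418, 29.670).

(-7.418, 29.670)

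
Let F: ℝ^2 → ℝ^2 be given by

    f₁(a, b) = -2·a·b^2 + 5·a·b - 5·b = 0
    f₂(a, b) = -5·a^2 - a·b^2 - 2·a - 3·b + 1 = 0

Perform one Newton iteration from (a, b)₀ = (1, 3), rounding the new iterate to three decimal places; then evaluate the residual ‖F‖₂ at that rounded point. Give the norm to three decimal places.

9.836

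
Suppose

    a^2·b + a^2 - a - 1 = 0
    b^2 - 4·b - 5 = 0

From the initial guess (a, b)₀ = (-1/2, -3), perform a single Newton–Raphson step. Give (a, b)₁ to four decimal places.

(0.1000, -1.4000)

At (-1/2, -3): F = (-1.0000, 16.0000).
Jacobian J = [[2·a·b + 2·a - 1, a^2], [0, 2·b - 4]].
At the point, J = [[1.0000, 0.2500], [0.0000, -10.0000]] (det J = -10.0000).
Solving J·Δ = −F gives Δ = (0.6000, 1.6000).
Then the next iterate is (a, b)₁ = (0.1000, -1.4000).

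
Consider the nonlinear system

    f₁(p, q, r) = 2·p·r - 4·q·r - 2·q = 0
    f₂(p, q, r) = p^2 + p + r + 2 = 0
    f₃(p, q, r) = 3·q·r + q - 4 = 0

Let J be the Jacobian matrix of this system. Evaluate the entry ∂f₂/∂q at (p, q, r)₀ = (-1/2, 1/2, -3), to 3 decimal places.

0.000

∂f₂/∂q = 0.
At (-1/2, 1/2, -3) this is 0.000.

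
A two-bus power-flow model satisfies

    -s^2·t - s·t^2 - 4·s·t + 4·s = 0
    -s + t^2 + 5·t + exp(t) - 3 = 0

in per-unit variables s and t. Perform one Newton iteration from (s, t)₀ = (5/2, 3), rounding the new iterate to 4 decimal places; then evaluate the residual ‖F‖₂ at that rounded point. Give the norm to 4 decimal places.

20.8168

At (5/2, 3): F = (-61.2500, 38.585537).
Jacobian J = [[-2·s·t - t^2 - 4·t + 4, -s^2 - 2·s·t - 4·s], [-1, 2·t + exp(t) + 5]].
At the point, J = [[-32.0000, -31.2500], [-1.0000, 31.085537]] (det J = -1025.987182).
Solving J·Δ = −F gives Δ = (-0.6805, -1.2632).
Then the next iterate is (s, t)₁ = (1.8195, 1.7368).
Re-evaluating at (1.8195, 1.7368): F = (-16.600721, 12.560115), so ‖F‖₂ = 20.8168.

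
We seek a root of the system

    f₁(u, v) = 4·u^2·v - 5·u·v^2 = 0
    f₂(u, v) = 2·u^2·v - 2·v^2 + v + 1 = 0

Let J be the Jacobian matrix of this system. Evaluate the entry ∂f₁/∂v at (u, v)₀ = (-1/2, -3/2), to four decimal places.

∂f₁/∂v = 4·u^2 - 10·u·v.
At (-1/2, -3/2) this is -6.5000.

-6.5000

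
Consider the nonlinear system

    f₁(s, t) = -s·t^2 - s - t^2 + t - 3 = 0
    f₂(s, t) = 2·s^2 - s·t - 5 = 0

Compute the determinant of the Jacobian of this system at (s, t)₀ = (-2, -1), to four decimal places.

J = [[-t^2 - 1, -2·s·t - 2·t + 1], [4·s - t, -s]].
At the point, J = [[-2.0000, -1.0000], [-7.0000, 2.0000]].
det J = -11.0000.

-11.0000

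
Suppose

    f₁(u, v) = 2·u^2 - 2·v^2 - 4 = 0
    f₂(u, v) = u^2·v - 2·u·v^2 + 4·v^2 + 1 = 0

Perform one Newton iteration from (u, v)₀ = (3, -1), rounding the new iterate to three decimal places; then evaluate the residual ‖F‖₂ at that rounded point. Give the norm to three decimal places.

3.122

At (3, -1): F = (12.000, -10.000).
Jacobian J = [[4·u, -4·v], [2·u·v - 2·v^2, u^2 - 4·u·v + 8·v]].
At the point, J = [[12.000, 4.000], [-8.000, 13.000]] (det J = 188.000).
Solving J·Δ = −F gives Δ = (-1.043, 0.128).
Then the next iterate is (u, v)₁ = (1.957, -0.872).
Re-evaluating at (1.957, -0.872): F = (2.13893, -2.27424), so ‖F‖₂ = 3.122.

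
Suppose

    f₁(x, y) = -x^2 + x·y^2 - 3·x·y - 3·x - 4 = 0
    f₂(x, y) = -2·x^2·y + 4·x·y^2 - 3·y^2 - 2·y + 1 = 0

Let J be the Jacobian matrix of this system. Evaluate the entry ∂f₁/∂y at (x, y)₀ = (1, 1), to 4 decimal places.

∂f₁/∂y = 2·x·y - 3·x.
At (1, 1) this is -1.0000.

-1.0000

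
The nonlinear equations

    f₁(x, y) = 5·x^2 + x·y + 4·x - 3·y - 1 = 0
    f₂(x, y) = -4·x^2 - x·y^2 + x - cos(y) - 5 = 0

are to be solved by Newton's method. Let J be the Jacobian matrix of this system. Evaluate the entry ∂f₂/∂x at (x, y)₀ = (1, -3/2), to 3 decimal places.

∂f₂/∂x = -8·x - y^2 + 1.
At (1, -3/2) this is -9.250.

-9.250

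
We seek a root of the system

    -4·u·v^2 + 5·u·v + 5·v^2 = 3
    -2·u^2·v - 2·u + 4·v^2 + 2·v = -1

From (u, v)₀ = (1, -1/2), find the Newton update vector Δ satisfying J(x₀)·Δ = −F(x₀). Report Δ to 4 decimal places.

(-1.5000, 0.0000)

At (1, -1/2): F = (-5.2500, 0.0000).
Jacobian J = [[-4·v^2 + 5·v, -8·u·v + 5·u + 10·v], [-4·u·v - 2, -2·u^2 + 8·v + 2]].
At the point, J = [[-3.5000, 4.0000], [0.0000, -4.0000]] (det J = 14.0000).
Solving J·Δ = −F gives Δ = (-1.5000, 0.0000).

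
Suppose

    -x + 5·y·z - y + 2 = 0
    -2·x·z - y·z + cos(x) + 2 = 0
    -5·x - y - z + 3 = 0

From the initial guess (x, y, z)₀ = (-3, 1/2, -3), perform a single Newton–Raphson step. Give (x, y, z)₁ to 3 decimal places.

(1.645, -0.282, -4.944)

At (-3, 1/2, -3): F = (-3.000, -15.48999, 20.500).
Jacobian J = [[-1, 5·z - 1, 5·y], [-2·z - sin(x), -z, -2·x - y], [-5, -1, -1]].
At the point, J = [[-1.000, -16.000, 2.500], [6.14112, 3.000, 5.500], [-5.000, -1.000, -1.000]] (det J = 361.38928).
Solving J·Δ = −F gives Δ = (4.645, -0.782, -1.944).
Then the next iterate is (x, y, z)₁ = (1.645, -0.282, -4.944).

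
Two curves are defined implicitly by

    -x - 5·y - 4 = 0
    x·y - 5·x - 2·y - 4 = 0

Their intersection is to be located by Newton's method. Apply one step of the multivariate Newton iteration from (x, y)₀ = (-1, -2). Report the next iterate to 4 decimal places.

At (-1, -2): F = (7.0000, 7.0000).
Jacobian J = [[-1, -5], [y - 5, x - 2]].
At the point, J = [[-1.0000, -5.0000], [-7.0000, -3.0000]] (det J = -32.0000).
Solving J·Δ = −F gives Δ = (0.4375, 1.3125).
Then the next iterate is (x, y)₁ = (-0.5625, -0.6875).

(-0.5625, -0.6875)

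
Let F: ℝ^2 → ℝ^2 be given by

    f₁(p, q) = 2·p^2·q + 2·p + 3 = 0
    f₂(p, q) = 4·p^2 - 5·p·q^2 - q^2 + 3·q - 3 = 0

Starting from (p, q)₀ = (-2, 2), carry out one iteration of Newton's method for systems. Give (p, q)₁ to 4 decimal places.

(-1.4380, 1.1085)

At (-2, 2): F = (15.0000, 55.0000).
Jacobian J = [[4·p·q + 2, 2·p^2], [8·p - 5·q^2, -10·p·q - 2·q + 3]].
At the point, J = [[-14.0000, 8.0000], [-36.0000, 39.0000]] (det J = -258.0000).
Solving J·Δ = −F gives Δ = (0.5620, -0.8915).
Then the next iterate is (p, q)₁ = (-1.4380, 1.1085).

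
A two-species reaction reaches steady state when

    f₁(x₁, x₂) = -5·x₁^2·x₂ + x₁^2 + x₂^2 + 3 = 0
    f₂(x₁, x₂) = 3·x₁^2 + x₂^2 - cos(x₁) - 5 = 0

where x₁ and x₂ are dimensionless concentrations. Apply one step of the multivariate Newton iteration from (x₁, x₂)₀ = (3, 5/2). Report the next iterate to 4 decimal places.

(1.1654, 3.3085)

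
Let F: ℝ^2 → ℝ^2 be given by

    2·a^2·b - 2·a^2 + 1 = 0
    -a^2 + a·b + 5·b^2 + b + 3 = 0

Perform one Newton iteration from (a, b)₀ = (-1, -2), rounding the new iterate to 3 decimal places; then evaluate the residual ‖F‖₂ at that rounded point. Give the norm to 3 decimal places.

6.373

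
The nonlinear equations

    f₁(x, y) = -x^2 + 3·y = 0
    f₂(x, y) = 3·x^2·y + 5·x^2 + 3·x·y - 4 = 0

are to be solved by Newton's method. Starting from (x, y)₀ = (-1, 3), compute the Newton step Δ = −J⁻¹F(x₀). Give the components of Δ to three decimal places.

(0.053, -2.702)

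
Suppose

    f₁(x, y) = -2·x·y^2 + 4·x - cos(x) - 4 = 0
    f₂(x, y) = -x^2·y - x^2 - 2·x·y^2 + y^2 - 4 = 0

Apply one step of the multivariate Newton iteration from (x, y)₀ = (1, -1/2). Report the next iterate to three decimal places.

(-2.167, 6.894)

At (1, -1/2): F = (-1.04030, -4.750).
Jacobian J = [[-2·y^2 + sin(x) + 4, -4·x·y], [-2·x·y - 2·x - 2·y^2, -x^2 - 4·x·y + 2·y]].
At the point, J = [[4.34147, 2.000], [-1.500, 0.000]] (det J = 3.000).
Solving J·Δ = −F gives Δ = (-3.167, 7.394).
Then the next iterate is (x, y)₁ = (-2.167, 6.894).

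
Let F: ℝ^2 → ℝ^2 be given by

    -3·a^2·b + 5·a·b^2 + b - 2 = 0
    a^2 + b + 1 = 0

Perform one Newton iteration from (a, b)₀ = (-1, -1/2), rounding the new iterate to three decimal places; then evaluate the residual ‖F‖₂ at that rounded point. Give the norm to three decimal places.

At (-1, -1/2): F = (-2.250, 1.500).
Jacobian J = [[-6·a·b + 5·b^2, -3·a^2 + 10·a·b + 1], [2·a, 1]].
At the point, J = [[-1.750, 3.000], [-2.000, 1.000]] (det J = 4.250).
Solving J·Δ = −F gives Δ = (1.588, 1.676).
Then the next iterate is (a, b)₁ = (0.588, 1.176).
Re-evaluating at (0.588, 1.176): F = (2.02216, 2.52174), so ‖F‖₂ = 3.232.

3.232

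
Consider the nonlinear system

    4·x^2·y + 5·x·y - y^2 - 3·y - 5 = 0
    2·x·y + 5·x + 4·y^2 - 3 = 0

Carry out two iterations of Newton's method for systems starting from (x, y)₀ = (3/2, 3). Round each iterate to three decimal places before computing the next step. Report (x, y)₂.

At (3/2, 3): F = (26.500, 49.500).
Jacobian J = [[8·x·y + 5·y, 4·x^2 + 5·x - 2·y - 3], [2·y + 5, 2·x + 8·y]].
At the point, J = [[51.000, 7.500], [11.000, 27.000]] (det J = 1294.500).
Solving J·Δ = −F gives Δ = (-0.266, -1.725).
Then the next iterate is (x, y)₁ = (1.234, 1.275).
Round to (1.234, 1.275) and repeat: F = (5.18218, 12.81920), J = [[18.96180, 6.71102], [7.550, 12.668]].
Δ = (0.108, -1.076), so (x, y)₂ = (1.342, 0.199).

(1.342, 0.199)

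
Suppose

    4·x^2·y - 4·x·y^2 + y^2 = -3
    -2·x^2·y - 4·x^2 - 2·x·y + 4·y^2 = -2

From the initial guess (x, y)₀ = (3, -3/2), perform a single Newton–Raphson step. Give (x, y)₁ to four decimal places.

(1.9228, -1.1047)

At (3, -3/2): F = (-75.7500, 11.0000).
Jacobian J = [[8·x·y - 4·y^2, 4·x^2 - 8·x·y + 2·y], [-4·x·y - 8·x - 2·y, -2·x^2 - 2·x + 8·y]].
At the point, J = [[-45.0000, 69.0000], [-3.0000, -36.0000]] (det J = 1827.0000).
Solving J·Δ = −F gives Δ = (-1.0772, 0.3953).
Then the next iterate is (x, y)₁ = (1.9228, -1.1047).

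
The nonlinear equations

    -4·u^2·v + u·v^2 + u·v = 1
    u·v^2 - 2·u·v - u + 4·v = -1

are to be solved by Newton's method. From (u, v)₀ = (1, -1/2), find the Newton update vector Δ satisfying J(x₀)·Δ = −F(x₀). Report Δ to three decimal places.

(0.474, 0.632)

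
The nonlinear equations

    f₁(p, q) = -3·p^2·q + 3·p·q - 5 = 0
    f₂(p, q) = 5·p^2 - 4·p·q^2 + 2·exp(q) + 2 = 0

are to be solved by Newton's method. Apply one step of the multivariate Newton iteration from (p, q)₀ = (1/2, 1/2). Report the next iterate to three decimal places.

(-3.012, 6.667)

At (1/2, 1/2): F = (-4.625, 6.04744).
Jacobian J = [[-6·p·q + 3·q, -3·p^2 + 3·p], [10·p - 4·q^2, -8·p·q + 2·exp(q)]].
At the point, J = [[0.000, 0.750], [4.000, 1.29744]] (det J = -3.000).
Solving J·Δ = −F gives Δ = (-3.512, 6.167).
Then the next iterate is (p, q)₁ = (-3.012, 6.667).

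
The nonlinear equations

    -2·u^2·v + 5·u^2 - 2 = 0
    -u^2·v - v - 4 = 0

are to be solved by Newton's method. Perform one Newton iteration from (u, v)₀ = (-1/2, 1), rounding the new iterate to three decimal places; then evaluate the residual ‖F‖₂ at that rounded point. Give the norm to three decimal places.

At (-1/2, 1): F = (-1.250, -5.250).
Jacobian J = [[-4·u·v + 10·u, -2·u^2], [-2·u·v, -u^2 - 1]].
At the point, J = [[-3.000, -0.500], [1.000, -1.250]] (det J = 4.250).
Solving J·Δ = −F gives Δ = (0.250, -4.000).
Then the next iterate is (u, v)₁ = (-0.250, -3.000).
Re-evaluating at (-0.250, -3.000): F = (-1.31250, -0.81250), so ‖F‖₂ = 1.544.

1.544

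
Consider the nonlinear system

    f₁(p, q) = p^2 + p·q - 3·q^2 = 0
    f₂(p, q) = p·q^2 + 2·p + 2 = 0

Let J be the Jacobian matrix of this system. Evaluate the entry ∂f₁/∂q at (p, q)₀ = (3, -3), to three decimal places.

∂f₁/∂q = p - 6·q.
At (3, -3) this is 21.000.

21.000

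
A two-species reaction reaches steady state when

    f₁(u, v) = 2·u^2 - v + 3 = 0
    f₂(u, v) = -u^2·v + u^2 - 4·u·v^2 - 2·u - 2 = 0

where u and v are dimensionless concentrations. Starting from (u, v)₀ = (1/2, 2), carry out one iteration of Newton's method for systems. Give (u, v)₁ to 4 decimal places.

(-0.1655, 2.1690)

At (1/2, 2): F = (1.5000, -11.2500).
Jacobian J = [[4·u, -1], [-2·u·v + 2·u - 4·v^2 - 2, -u^2 - 8·u·v]].
At the point, J = [[2.0000, -1.0000], [-19.0000, -8.2500]] (det J = -35.5000).
Solving J·Δ = −F gives Δ = (-0.6655, 0.1690).
Then the next iterate is (u, v)₁ = (-0.1655, 2.1690).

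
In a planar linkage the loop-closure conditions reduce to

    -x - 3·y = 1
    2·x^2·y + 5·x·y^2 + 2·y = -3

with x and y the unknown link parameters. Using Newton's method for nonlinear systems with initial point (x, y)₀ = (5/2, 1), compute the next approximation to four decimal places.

(32.8182, -11.2727)

At (5/2, 1): F = (-6.5000, 30.0000).
Jacobian J = [[-1, -3], [4·x·y + 5·y^2, 2·x^2 + 10·x·y + 2]].
At the point, J = [[-1.0000, -3.0000], [15.0000, 39.5000]] (det J = 5.5000).
Solving J·Δ = −F gives Δ = (30.3182, -12.2727).
Then the next iterate is (x, y)₁ = (32.8182, -11.2727).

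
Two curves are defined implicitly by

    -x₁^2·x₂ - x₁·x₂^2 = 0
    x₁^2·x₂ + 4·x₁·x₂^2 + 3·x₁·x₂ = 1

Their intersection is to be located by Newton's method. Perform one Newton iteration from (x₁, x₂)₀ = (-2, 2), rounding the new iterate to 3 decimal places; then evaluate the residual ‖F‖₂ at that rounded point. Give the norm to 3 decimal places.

At (-2, 2): F = (0.000, -37.000).
Jacobian J = [[-2·x₁·x₂ - x₂^2, -x₁^2 - 2·x₁·x₂], [2·x₁·x₂ + 4·x₂^2 + 3·x₂, x₁^2 + 8·x₁·x₂ + 3·x₁]].
At the point, J = [[4.000, 4.000], [14.000, -34.000]] (det J = -192.000).
Solving J·Δ = −F gives Δ = (0.771, -0.771).
Then the next iterate is (x₁, x₂)₁ = (-1.229, 1.229).
Re-evaluating at (-1.229, 1.229): F = (0.000, -11.10032), so ‖F‖₂ = 11.100.

11.100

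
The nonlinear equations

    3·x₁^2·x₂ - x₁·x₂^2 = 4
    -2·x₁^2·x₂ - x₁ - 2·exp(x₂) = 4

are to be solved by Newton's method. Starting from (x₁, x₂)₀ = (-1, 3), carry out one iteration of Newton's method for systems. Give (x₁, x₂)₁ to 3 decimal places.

(-0.858, 1.871)

At (-1, 3): F = (14.000, -49.17107).
Jacobian J = [[6·x₁·x₂ - x₂^2, 3·x₁^2 - 2·x₁·x₂], [-4·x₁·x₂ - 1, -2·x₁^2 - 2·exp(x₂)]].
At the point, J = [[-27.000, 9.000], [11.000, -42.17107]] (det J = 1039.61899).
Solving J·Δ = −F gives Δ = (0.142, -1.129).
Then the next iterate is (x₁, x₂)₁ = (-0.858, 1.871).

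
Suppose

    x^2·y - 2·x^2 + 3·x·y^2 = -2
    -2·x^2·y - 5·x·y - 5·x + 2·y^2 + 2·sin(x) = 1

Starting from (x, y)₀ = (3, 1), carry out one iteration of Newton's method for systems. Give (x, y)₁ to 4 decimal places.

At (3, 1): F = (2.0000, -46.717760).
Jacobian J = [[2·x·y - 4·x + 3·y^2, x^2 + 6·x·y], [-4·x·y - 5·y + 2·cos(x) - 5, -2·x^2 - 5·x + 4·y]].
At the point, J = [[-3.0000, 27.0000], [-23.979985, -29.0000]] (det J = 734.459595).
Solving J·Δ = −F gives Δ = (-1.6385, -0.2561).
Then the next iterate is (x, y)₁ = (1.3615, 0.7439).

(1.3615, 0.7439)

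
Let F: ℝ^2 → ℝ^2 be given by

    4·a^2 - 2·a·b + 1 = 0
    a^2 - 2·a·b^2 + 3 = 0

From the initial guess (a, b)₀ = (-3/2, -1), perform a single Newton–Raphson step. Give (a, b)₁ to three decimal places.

(-0.610, -0.367)

At (-3/2, -1): F = (7.000, 8.250).
Jacobian J = [[8·a - 2·b, -2·a], [2·a - 2·b^2, -4·a·b]].
At the point, J = [[-10.000, 3.000], [-5.000, -6.000]] (det J = 75.000).
Solving J·Δ = −F gives Δ = (0.890, 0.633).
Then the next iterate is (a, b)₁ = (-0.610, -0.367).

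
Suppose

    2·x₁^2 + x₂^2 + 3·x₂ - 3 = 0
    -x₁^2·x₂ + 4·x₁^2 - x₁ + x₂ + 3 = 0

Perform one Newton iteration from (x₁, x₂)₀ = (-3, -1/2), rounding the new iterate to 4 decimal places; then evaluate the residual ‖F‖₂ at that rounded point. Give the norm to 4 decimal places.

15.5101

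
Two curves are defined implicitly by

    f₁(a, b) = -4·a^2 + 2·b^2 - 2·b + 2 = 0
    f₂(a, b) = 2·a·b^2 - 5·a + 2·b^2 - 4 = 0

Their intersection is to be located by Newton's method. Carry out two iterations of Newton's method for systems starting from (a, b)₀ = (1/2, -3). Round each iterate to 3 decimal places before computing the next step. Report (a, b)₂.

(1.655, -1.556)

At (1/2, -3): F = (25.000, 20.500).
Jacobian J = [[-8·a, 4·b - 2], [2·b^2 - 5, 4·a·b + 4·b]].
At the point, J = [[-4.000, -14.000], [13.000, -18.000]] (det J = 254.000).
Solving J·Δ = −F gives Δ = (0.642, 1.602).
Then the next iterate is (a, b)₁ = (1.142, -1.398).
Round to (1.142, -1.398) and repeat: F = (3.48815, -1.33733), J = [[-9.136, -7.592], [-1.09119, -11.97806]].
Δ = (0.513, -0.158), so (a, b)₂ = (1.655, -1.556).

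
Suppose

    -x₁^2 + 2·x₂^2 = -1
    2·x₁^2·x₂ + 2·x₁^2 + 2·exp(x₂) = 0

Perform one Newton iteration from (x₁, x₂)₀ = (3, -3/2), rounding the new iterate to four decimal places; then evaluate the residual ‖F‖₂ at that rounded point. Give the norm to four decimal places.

2.3778

At (3, -3/2): F = (-3.5000, -8.553740).
Jacobian J = [[-2·x₁, 4·x₂], [4·x₁·x₂ + 4·x₁, 2·x₁^2 + 2·exp(x₂)]].
At the point, J = [[-6.0000, -6.0000], [-6.0000, 18.446260]] (det J = -146.677562).
Solving J·Δ = −F gives Δ = (-0.7901, 0.2067).
Then the next iterate is (x₁, x₂)₁ = (2.2099, -1.2933).
Re-evaluating at (2.2099, -1.2933): F = (-0.538408, -2.316026), so ‖F‖₂ = 2.3778.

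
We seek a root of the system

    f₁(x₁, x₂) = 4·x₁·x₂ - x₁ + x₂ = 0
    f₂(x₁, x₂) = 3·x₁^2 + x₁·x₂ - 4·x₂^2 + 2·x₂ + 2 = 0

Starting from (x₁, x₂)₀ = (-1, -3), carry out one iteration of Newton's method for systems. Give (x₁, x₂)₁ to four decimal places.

(-0.5795, -1.4886)

At (-1, -3): F = (10.0000, -34.0000).
Jacobian J = [[4·x₂ - 1, 4·x₁ + 1], [6·x₁ + x₂, x₁ - 8·x₂ + 2]].
At the point, J = [[-13.0000, -3.0000], [-9.0000, 25.0000]] (det J = -352.0000).
Solving J·Δ = −F gives Δ = (0.4205, 1.5114).
Then the next iterate is (x₁, x₂)₁ = (-0.5795, -1.4886).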